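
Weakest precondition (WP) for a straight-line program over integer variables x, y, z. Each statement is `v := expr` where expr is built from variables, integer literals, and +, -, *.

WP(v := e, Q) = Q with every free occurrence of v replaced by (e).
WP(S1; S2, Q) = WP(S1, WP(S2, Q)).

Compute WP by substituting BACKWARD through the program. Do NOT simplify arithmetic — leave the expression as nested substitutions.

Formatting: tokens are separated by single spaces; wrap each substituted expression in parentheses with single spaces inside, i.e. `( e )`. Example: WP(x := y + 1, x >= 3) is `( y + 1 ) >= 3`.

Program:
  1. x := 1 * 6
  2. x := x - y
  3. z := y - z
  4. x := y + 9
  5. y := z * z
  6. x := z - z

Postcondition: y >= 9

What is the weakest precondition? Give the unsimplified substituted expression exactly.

Answer: ( ( y - z ) * ( y - z ) ) >= 9

Derivation:
post: y >= 9
stmt 6: x := z - z  -- replace 0 occurrence(s) of x with (z - z)
  => y >= 9
stmt 5: y := z * z  -- replace 1 occurrence(s) of y with (z * z)
  => ( z * z ) >= 9
stmt 4: x := y + 9  -- replace 0 occurrence(s) of x with (y + 9)
  => ( z * z ) >= 9
stmt 3: z := y - z  -- replace 2 occurrence(s) of z with (y - z)
  => ( ( y - z ) * ( y - z ) ) >= 9
stmt 2: x := x - y  -- replace 0 occurrence(s) of x with (x - y)
  => ( ( y - z ) * ( y - z ) ) >= 9
stmt 1: x := 1 * 6  -- replace 0 occurrence(s) of x with (1 * 6)
  => ( ( y - z ) * ( y - z ) ) >= 9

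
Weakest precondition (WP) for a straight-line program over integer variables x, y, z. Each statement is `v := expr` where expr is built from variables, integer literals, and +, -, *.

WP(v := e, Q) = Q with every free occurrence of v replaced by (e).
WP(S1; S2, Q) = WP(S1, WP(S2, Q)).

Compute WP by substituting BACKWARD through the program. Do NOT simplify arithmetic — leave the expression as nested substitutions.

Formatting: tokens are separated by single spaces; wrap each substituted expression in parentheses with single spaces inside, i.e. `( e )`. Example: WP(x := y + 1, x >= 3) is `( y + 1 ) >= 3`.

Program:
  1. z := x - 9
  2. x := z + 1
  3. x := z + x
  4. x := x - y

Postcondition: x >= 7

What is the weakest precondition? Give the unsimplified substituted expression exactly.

post: x >= 7
stmt 4: x := x - y  -- replace 1 occurrence(s) of x with (x - y)
  => ( x - y ) >= 7
stmt 3: x := z + x  -- replace 1 occurrence(s) of x with (z + x)
  => ( ( z + x ) - y ) >= 7
stmt 2: x := z + 1  -- replace 1 occurrence(s) of x with (z + 1)
  => ( ( z + ( z + 1 ) ) - y ) >= 7
stmt 1: z := x - 9  -- replace 2 occurrence(s) of z with (x - 9)
  => ( ( ( x - 9 ) + ( ( x - 9 ) + 1 ) ) - y ) >= 7

Answer: ( ( ( x - 9 ) + ( ( x - 9 ) + 1 ) ) - y ) >= 7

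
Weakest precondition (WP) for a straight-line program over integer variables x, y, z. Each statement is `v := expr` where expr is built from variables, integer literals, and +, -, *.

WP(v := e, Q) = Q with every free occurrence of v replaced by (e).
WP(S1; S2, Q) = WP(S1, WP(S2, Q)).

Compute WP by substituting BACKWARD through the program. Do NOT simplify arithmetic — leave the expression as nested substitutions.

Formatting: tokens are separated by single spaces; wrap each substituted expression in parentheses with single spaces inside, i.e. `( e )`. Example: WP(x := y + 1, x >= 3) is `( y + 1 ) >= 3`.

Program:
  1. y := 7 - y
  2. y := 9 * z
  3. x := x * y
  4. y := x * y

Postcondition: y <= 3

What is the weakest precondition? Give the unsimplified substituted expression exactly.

post: y <= 3
stmt 4: y := x * y  -- replace 1 occurrence(s) of y with (x * y)
  => ( x * y ) <= 3
stmt 3: x := x * y  -- replace 1 occurrence(s) of x with (x * y)
  => ( ( x * y ) * y ) <= 3
stmt 2: y := 9 * z  -- replace 2 occurrence(s) of y with (9 * z)
  => ( ( x * ( 9 * z ) ) * ( 9 * z ) ) <= 3
stmt 1: y := 7 - y  -- replace 0 occurrence(s) of y with (7 - y)
  => ( ( x * ( 9 * z ) ) * ( 9 * z ) ) <= 3

Answer: ( ( x * ( 9 * z ) ) * ( 9 * z ) ) <= 3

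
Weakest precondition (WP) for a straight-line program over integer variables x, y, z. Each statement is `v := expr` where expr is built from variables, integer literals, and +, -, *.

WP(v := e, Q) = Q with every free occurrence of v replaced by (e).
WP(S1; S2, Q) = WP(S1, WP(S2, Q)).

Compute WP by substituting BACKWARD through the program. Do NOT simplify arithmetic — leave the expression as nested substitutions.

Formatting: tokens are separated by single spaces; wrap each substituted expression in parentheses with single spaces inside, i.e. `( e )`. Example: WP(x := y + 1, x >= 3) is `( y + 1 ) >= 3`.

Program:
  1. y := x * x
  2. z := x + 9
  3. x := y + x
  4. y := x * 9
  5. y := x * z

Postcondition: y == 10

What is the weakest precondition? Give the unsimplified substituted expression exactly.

post: y == 10
stmt 5: y := x * z  -- replace 1 occurrence(s) of y with (x * z)
  => ( x * z ) == 10
stmt 4: y := x * 9  -- replace 0 occurrence(s) of y with (x * 9)
  => ( x * z ) == 10
stmt 3: x := y + x  -- replace 1 occurrence(s) of x with (y + x)
  => ( ( y + x ) * z ) == 10
stmt 2: z := x + 9  -- replace 1 occurrence(s) of z with (x + 9)
  => ( ( y + x ) * ( x + 9 ) ) == 10
stmt 1: y := x * x  -- replace 1 occurrence(s) of y with (x * x)
  => ( ( ( x * x ) + x ) * ( x + 9 ) ) == 10

Answer: ( ( ( x * x ) + x ) * ( x + 9 ) ) == 10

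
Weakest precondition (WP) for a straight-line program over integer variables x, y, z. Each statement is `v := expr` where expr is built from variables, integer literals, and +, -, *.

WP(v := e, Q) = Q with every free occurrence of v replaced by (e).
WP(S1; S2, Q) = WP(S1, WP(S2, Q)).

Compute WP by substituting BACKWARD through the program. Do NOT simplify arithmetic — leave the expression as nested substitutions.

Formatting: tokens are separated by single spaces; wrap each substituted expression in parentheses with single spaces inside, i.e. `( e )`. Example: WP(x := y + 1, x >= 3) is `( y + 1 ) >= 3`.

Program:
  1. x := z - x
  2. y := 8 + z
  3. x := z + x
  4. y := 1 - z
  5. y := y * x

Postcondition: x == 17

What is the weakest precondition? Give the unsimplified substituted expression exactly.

Answer: ( z + ( z - x ) ) == 17

Derivation:
post: x == 17
stmt 5: y := y * x  -- replace 0 occurrence(s) of y with (y * x)
  => x == 17
stmt 4: y := 1 - z  -- replace 0 occurrence(s) of y with (1 - z)
  => x == 17
stmt 3: x := z + x  -- replace 1 occurrence(s) of x with (z + x)
  => ( z + x ) == 17
stmt 2: y := 8 + z  -- replace 0 occurrence(s) of y with (8 + z)
  => ( z + x ) == 17
stmt 1: x := z - x  -- replace 1 occurrence(s) of x with (z - x)
  => ( z + ( z - x ) ) == 17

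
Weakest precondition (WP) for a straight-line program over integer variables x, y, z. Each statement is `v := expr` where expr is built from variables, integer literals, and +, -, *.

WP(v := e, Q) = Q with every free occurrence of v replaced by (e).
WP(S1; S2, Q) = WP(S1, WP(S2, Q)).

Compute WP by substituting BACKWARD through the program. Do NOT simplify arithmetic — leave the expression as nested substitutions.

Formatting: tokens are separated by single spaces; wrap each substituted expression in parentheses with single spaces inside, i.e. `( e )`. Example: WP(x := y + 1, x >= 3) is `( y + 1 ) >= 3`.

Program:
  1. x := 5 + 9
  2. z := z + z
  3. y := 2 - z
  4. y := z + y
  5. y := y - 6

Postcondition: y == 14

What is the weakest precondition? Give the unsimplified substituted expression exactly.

post: y == 14
stmt 5: y := y - 6  -- replace 1 occurrence(s) of y with (y - 6)
  => ( y - 6 ) == 14
stmt 4: y := z + y  -- replace 1 occurrence(s) of y with (z + y)
  => ( ( z + y ) - 6 ) == 14
stmt 3: y := 2 - z  -- replace 1 occurrence(s) of y with (2 - z)
  => ( ( z + ( 2 - z ) ) - 6 ) == 14
stmt 2: z := z + z  -- replace 2 occurrence(s) of z with (z + z)
  => ( ( ( z + z ) + ( 2 - ( z + z ) ) ) - 6 ) == 14
stmt 1: x := 5 + 9  -- replace 0 occurrence(s) of x with (5 + 9)
  => ( ( ( z + z ) + ( 2 - ( z + z ) ) ) - 6 ) == 14

Answer: ( ( ( z + z ) + ( 2 - ( z + z ) ) ) - 6 ) == 14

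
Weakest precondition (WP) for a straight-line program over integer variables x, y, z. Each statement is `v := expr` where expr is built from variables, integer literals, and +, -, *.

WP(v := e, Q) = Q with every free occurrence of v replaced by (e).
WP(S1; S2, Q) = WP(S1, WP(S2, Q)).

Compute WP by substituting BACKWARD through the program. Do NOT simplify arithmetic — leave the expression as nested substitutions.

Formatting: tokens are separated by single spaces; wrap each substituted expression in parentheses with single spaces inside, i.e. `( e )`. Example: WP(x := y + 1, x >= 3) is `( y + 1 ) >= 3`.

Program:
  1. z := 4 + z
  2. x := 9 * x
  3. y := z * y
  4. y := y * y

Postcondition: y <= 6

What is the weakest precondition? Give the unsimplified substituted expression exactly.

post: y <= 6
stmt 4: y := y * y  -- replace 1 occurrence(s) of y with (y * y)
  => ( y * y ) <= 6
stmt 3: y := z * y  -- replace 2 occurrence(s) of y with (z * y)
  => ( ( z * y ) * ( z * y ) ) <= 6
stmt 2: x := 9 * x  -- replace 0 occurrence(s) of x with (9 * x)
  => ( ( z * y ) * ( z * y ) ) <= 6
stmt 1: z := 4 + z  -- replace 2 occurrence(s) of z with (4 + z)
  => ( ( ( 4 + z ) * y ) * ( ( 4 + z ) * y ) ) <= 6

Answer: ( ( ( 4 + z ) * y ) * ( ( 4 + z ) * y ) ) <= 6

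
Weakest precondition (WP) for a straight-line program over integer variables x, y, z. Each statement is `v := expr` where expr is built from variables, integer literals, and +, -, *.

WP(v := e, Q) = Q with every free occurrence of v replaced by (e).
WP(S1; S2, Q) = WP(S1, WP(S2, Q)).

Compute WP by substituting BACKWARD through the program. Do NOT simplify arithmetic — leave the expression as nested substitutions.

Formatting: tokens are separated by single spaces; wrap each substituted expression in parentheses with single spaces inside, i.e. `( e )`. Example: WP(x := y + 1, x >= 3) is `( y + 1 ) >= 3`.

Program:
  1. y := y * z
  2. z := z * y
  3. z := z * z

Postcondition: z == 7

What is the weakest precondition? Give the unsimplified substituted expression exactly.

Answer: ( ( z * ( y * z ) ) * ( z * ( y * z ) ) ) == 7

Derivation:
post: z == 7
stmt 3: z := z * z  -- replace 1 occurrence(s) of z with (z * z)
  => ( z * z ) == 7
stmt 2: z := z * y  -- replace 2 occurrence(s) of z with (z * y)
  => ( ( z * y ) * ( z * y ) ) == 7
stmt 1: y := y * z  -- replace 2 occurrence(s) of y with (y * z)
  => ( ( z * ( y * z ) ) * ( z * ( y * z ) ) ) == 7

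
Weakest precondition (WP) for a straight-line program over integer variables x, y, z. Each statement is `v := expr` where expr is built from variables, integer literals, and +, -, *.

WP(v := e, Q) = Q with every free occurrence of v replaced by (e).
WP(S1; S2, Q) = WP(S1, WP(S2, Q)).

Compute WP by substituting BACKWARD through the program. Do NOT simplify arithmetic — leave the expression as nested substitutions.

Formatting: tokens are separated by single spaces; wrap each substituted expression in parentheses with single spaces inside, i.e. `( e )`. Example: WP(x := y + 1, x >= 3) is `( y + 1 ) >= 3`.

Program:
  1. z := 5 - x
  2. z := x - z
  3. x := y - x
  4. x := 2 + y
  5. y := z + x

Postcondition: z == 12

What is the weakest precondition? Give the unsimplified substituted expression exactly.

post: z == 12
stmt 5: y := z + x  -- replace 0 occurrence(s) of y with (z + x)
  => z == 12
stmt 4: x := 2 + y  -- replace 0 occurrence(s) of x with (2 + y)
  => z == 12
stmt 3: x := y - x  -- replace 0 occurrence(s) of x with (y - x)
  => z == 12
stmt 2: z := x - z  -- replace 1 occurrence(s) of z with (x - z)
  => ( x - z ) == 12
stmt 1: z := 5 - x  -- replace 1 occurrence(s) of z with (5 - x)
  => ( x - ( 5 - x ) ) == 12

Answer: ( x - ( 5 - x ) ) == 12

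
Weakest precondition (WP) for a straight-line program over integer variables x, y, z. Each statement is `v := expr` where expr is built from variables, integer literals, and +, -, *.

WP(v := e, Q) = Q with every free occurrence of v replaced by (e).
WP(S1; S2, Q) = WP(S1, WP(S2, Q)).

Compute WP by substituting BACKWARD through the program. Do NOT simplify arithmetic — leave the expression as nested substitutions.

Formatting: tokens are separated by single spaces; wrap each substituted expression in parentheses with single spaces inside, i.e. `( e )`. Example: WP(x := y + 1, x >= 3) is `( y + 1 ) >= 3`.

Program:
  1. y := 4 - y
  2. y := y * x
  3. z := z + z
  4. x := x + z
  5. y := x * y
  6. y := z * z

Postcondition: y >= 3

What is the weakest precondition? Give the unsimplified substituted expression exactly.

Answer: ( ( z + z ) * ( z + z ) ) >= 3

Derivation:
post: y >= 3
stmt 6: y := z * z  -- replace 1 occurrence(s) of y with (z * z)
  => ( z * z ) >= 3
stmt 5: y := x * y  -- replace 0 occurrence(s) of y with (x * y)
  => ( z * z ) >= 3
stmt 4: x := x + z  -- replace 0 occurrence(s) of x with (x + z)
  => ( z * z ) >= 3
stmt 3: z := z + z  -- replace 2 occurrence(s) of z with (z + z)
  => ( ( z + z ) * ( z + z ) ) >= 3
stmt 2: y := y * x  -- replace 0 occurrence(s) of y with (y * x)
  => ( ( z + z ) * ( z + z ) ) >= 3
stmt 1: y := 4 - y  -- replace 0 occurrence(s) of y with (4 - y)
  => ( ( z + z ) * ( z + z ) ) >= 3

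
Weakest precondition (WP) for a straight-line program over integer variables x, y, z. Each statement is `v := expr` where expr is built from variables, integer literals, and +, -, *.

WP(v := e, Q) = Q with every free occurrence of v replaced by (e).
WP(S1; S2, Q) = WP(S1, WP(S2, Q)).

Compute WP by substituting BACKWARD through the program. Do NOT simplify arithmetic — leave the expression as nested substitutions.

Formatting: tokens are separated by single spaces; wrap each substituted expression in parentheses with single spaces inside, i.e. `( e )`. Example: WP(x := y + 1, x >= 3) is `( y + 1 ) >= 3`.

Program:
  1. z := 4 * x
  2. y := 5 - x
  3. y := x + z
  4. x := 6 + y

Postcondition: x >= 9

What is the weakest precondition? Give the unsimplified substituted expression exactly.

post: x >= 9
stmt 4: x := 6 + y  -- replace 1 occurrence(s) of x with (6 + y)
  => ( 6 + y ) >= 9
stmt 3: y := x + z  -- replace 1 occurrence(s) of y with (x + z)
  => ( 6 + ( x + z ) ) >= 9
stmt 2: y := 5 - x  -- replace 0 occurrence(s) of y with (5 - x)
  => ( 6 + ( x + z ) ) >= 9
stmt 1: z := 4 * x  -- replace 1 occurrence(s) of z with (4 * x)
  => ( 6 + ( x + ( 4 * x ) ) ) >= 9

Answer: ( 6 + ( x + ( 4 * x ) ) ) >= 9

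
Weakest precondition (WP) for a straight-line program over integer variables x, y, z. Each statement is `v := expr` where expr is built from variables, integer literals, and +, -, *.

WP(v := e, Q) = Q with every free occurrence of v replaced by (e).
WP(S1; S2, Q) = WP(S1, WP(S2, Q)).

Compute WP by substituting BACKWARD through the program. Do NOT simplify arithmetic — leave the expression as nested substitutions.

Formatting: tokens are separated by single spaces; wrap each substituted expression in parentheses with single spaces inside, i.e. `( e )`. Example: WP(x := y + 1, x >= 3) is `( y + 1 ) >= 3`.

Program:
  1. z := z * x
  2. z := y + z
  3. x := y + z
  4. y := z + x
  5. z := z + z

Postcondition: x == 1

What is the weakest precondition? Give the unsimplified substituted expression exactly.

Answer: ( y + ( y + ( z * x ) ) ) == 1

Derivation:
post: x == 1
stmt 5: z := z + z  -- replace 0 occurrence(s) of z with (z + z)
  => x == 1
stmt 4: y := z + x  -- replace 0 occurrence(s) of y with (z + x)
  => x == 1
stmt 3: x := y + z  -- replace 1 occurrence(s) of x with (y + z)
  => ( y + z ) == 1
stmt 2: z := y + z  -- replace 1 occurrence(s) of z with (y + z)
  => ( y + ( y + z ) ) == 1
stmt 1: z := z * x  -- replace 1 occurrence(s) of z with (z * x)
  => ( y + ( y + ( z * x ) ) ) == 1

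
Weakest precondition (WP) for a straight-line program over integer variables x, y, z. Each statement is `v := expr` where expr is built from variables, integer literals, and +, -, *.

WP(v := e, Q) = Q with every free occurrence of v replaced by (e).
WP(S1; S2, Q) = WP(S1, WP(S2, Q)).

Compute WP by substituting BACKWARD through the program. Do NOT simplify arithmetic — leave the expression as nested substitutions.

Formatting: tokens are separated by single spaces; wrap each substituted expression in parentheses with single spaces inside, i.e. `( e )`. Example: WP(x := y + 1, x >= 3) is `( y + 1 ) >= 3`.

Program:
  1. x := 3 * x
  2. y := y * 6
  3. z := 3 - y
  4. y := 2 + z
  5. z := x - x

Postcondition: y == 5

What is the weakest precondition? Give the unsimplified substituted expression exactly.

Answer: ( 2 + ( 3 - ( y * 6 ) ) ) == 5

Derivation:
post: y == 5
stmt 5: z := x - x  -- replace 0 occurrence(s) of z with (x - x)
  => y == 5
stmt 4: y := 2 + z  -- replace 1 occurrence(s) of y with (2 + z)
  => ( 2 + z ) == 5
stmt 3: z := 3 - y  -- replace 1 occurrence(s) of z with (3 - y)
  => ( 2 + ( 3 - y ) ) == 5
stmt 2: y := y * 6  -- replace 1 occurrence(s) of y with (y * 6)
  => ( 2 + ( 3 - ( y * 6 ) ) ) == 5
stmt 1: x := 3 * x  -- replace 0 occurrence(s) of x with (3 * x)
  => ( 2 + ( 3 - ( y * 6 ) ) ) == 5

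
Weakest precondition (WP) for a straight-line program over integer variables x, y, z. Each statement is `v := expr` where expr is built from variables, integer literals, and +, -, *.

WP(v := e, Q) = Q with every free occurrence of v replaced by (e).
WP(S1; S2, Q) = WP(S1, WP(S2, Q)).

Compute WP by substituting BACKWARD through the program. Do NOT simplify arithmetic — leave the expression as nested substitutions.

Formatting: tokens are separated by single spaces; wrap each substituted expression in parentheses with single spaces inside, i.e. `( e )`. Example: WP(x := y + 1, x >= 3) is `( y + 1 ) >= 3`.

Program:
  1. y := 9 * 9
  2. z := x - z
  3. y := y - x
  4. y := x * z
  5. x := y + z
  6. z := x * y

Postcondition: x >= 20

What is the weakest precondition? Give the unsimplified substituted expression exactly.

Answer: ( ( x * ( x - z ) ) + ( x - z ) ) >= 20

Derivation:
post: x >= 20
stmt 6: z := x * y  -- replace 0 occurrence(s) of z with (x * y)
  => x >= 20
stmt 5: x := y + z  -- replace 1 occurrence(s) of x with (y + z)
  => ( y + z ) >= 20
stmt 4: y := x * z  -- replace 1 occurrence(s) of y with (x * z)
  => ( ( x * z ) + z ) >= 20
stmt 3: y := y - x  -- replace 0 occurrence(s) of y with (y - x)
  => ( ( x * z ) + z ) >= 20
stmt 2: z := x - z  -- replace 2 occurrence(s) of z with (x - z)
  => ( ( x * ( x - z ) ) + ( x - z ) ) >= 20
stmt 1: y := 9 * 9  -- replace 0 occurrence(s) of y with (9 * 9)
  => ( ( x * ( x - z ) ) + ( x - z ) ) >= 20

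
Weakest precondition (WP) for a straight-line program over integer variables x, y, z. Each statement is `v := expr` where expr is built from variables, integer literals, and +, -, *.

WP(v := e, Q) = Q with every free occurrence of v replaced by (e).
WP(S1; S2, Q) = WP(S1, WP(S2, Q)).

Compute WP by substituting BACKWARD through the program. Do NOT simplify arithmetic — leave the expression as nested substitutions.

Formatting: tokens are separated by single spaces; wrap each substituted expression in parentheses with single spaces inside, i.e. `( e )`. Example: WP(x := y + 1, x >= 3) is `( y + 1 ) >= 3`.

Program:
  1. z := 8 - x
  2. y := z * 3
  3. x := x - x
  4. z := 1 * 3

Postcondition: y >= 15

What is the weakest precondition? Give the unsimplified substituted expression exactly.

Answer: ( ( 8 - x ) * 3 ) >= 15

Derivation:
post: y >= 15
stmt 4: z := 1 * 3  -- replace 0 occurrence(s) of z with (1 * 3)
  => y >= 15
stmt 3: x := x - x  -- replace 0 occurrence(s) of x with (x - x)
  => y >= 15
stmt 2: y := z * 3  -- replace 1 occurrence(s) of y with (z * 3)
  => ( z * 3 ) >= 15
stmt 1: z := 8 - x  -- replace 1 occurrence(s) of z with (8 - x)
  => ( ( 8 - x ) * 3 ) >= 15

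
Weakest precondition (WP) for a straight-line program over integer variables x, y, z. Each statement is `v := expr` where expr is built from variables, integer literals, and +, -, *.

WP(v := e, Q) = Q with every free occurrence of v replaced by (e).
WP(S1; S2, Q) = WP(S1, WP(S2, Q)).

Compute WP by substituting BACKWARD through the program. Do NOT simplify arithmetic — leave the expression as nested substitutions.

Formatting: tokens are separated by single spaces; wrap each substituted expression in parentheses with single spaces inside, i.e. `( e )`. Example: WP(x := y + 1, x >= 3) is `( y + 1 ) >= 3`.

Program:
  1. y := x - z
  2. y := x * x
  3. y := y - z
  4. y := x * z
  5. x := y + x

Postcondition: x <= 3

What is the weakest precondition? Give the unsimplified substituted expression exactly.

post: x <= 3
stmt 5: x := y + x  -- replace 1 occurrence(s) of x with (y + x)
  => ( y + x ) <= 3
stmt 4: y := x * z  -- replace 1 occurrence(s) of y with (x * z)
  => ( ( x * z ) + x ) <= 3
stmt 3: y := y - z  -- replace 0 occurrence(s) of y with (y - z)
  => ( ( x * z ) + x ) <= 3
stmt 2: y := x * x  -- replace 0 occurrence(s) of y with (x * x)
  => ( ( x * z ) + x ) <= 3
stmt 1: y := x - z  -- replace 0 occurrence(s) of y with (x - z)
  => ( ( x * z ) + x ) <= 3

Answer: ( ( x * z ) + x ) <= 3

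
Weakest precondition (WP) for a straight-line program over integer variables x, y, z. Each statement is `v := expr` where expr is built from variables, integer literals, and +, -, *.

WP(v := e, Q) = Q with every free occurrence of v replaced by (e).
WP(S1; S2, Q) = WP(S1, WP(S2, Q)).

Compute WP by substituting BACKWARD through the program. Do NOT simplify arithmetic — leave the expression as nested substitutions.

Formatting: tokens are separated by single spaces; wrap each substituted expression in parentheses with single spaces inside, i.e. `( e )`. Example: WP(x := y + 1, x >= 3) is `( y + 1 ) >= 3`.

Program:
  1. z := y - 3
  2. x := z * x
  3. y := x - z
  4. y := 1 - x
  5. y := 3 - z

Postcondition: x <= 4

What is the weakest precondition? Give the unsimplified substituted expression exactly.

Answer: ( ( y - 3 ) * x ) <= 4

Derivation:
post: x <= 4
stmt 5: y := 3 - z  -- replace 0 occurrence(s) of y with (3 - z)
  => x <= 4
stmt 4: y := 1 - x  -- replace 0 occurrence(s) of y with (1 - x)
  => x <= 4
stmt 3: y := x - z  -- replace 0 occurrence(s) of y with (x - z)
  => x <= 4
stmt 2: x := z * x  -- replace 1 occurrence(s) of x with (z * x)
  => ( z * x ) <= 4
stmt 1: z := y - 3  -- replace 1 occurrence(s) of z with (y - 3)
  => ( ( y - 3 ) * x ) <= 4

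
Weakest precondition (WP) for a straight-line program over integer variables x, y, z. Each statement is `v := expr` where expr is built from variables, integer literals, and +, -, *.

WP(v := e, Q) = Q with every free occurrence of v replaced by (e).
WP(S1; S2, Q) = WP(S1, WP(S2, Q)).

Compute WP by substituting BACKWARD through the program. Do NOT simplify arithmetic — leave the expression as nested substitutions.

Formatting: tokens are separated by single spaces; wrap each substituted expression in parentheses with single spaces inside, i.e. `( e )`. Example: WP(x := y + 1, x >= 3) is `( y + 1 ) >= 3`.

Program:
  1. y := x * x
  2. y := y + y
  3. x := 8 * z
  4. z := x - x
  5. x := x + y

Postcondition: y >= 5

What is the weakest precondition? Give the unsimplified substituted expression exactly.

Answer: ( ( x * x ) + ( x * x ) ) >= 5

Derivation:
post: y >= 5
stmt 5: x := x + y  -- replace 0 occurrence(s) of x with (x + y)
  => y >= 5
stmt 4: z := x - x  -- replace 0 occurrence(s) of z with (x - x)
  => y >= 5
stmt 3: x := 8 * z  -- replace 0 occurrence(s) of x with (8 * z)
  => y >= 5
stmt 2: y := y + y  -- replace 1 occurrence(s) of y with (y + y)
  => ( y + y ) >= 5
stmt 1: y := x * x  -- replace 2 occurrence(s) of y with (x * x)
  => ( ( x * x ) + ( x * x ) ) >= 5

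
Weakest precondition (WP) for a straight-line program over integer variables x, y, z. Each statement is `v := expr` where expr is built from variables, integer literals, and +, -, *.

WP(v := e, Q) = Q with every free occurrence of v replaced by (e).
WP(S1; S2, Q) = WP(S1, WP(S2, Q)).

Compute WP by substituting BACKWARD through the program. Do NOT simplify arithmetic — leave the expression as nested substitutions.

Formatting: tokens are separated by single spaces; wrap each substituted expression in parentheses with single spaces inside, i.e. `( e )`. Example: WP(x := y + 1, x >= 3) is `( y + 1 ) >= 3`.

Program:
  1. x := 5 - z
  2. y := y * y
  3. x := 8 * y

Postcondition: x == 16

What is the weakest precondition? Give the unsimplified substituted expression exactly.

post: x == 16
stmt 3: x := 8 * y  -- replace 1 occurrence(s) of x with (8 * y)
  => ( 8 * y ) == 16
stmt 2: y := y * y  -- replace 1 occurrence(s) of y with (y * y)
  => ( 8 * ( y * y ) ) == 16
stmt 1: x := 5 - z  -- replace 0 occurrence(s) of x with (5 - z)
  => ( 8 * ( y * y ) ) == 16

Answer: ( 8 * ( y * y ) ) == 16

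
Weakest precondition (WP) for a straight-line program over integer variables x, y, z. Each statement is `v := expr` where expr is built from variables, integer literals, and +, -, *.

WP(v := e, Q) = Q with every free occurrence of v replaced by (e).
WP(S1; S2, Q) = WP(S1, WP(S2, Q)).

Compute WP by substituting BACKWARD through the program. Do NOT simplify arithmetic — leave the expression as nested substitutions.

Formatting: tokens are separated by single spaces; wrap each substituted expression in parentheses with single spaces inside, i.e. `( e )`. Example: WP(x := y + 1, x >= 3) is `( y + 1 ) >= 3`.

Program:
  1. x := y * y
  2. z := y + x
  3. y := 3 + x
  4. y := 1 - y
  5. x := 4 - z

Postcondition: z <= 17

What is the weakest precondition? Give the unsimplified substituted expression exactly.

Answer: ( y + ( y * y ) ) <= 17

Derivation:
post: z <= 17
stmt 5: x := 4 - z  -- replace 0 occurrence(s) of x with (4 - z)
  => z <= 17
stmt 4: y := 1 - y  -- replace 0 occurrence(s) of y with (1 - y)
  => z <= 17
stmt 3: y := 3 + x  -- replace 0 occurrence(s) of y with (3 + x)
  => z <= 17
stmt 2: z := y + x  -- replace 1 occurrence(s) of z with (y + x)
  => ( y + x ) <= 17
stmt 1: x := y * y  -- replace 1 occurrence(s) of x with (y * y)
  => ( y + ( y * y ) ) <= 17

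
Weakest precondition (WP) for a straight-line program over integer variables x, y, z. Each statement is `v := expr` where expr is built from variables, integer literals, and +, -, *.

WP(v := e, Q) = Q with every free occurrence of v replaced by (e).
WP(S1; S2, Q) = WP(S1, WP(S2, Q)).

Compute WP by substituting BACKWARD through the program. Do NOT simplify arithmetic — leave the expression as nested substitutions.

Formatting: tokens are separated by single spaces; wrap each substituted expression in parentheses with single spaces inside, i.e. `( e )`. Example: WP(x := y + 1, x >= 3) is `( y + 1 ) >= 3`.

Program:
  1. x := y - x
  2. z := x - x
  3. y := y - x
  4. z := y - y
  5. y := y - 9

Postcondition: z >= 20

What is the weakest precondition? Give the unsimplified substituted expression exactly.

Answer: ( ( y - ( y - x ) ) - ( y - ( y - x ) ) ) >= 20

Derivation:
post: z >= 20
stmt 5: y := y - 9  -- replace 0 occurrence(s) of y with (y - 9)
  => z >= 20
stmt 4: z := y - y  -- replace 1 occurrence(s) of z with (y - y)
  => ( y - y ) >= 20
stmt 3: y := y - x  -- replace 2 occurrence(s) of y with (y - x)
  => ( ( y - x ) - ( y - x ) ) >= 20
stmt 2: z := x - x  -- replace 0 occurrence(s) of z with (x - x)
  => ( ( y - x ) - ( y - x ) ) >= 20
stmt 1: x := y - x  -- replace 2 occurrence(s) of x with (y - x)
  => ( ( y - ( y - x ) ) - ( y - ( y - x ) ) ) >= 20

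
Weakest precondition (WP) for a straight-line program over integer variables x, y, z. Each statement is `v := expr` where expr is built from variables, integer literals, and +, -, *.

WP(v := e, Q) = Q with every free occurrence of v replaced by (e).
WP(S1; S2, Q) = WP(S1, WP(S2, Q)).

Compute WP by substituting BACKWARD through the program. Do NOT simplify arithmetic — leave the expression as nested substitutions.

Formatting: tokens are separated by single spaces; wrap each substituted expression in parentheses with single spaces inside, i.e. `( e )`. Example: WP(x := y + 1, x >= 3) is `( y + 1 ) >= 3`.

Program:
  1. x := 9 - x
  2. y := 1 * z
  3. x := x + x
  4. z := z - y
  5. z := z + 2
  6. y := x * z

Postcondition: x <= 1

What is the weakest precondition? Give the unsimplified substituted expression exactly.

post: x <= 1
stmt 6: y := x * z  -- replace 0 occurrence(s) of y with (x * z)
  => x <= 1
stmt 5: z := z + 2  -- replace 0 occurrence(s) of z with (z + 2)
  => x <= 1
stmt 4: z := z - y  -- replace 0 occurrence(s) of z with (z - y)
  => x <= 1
stmt 3: x := x + x  -- replace 1 occurrence(s) of x with (x + x)
  => ( x + x ) <= 1
stmt 2: y := 1 * z  -- replace 0 occurrence(s) of y with (1 * z)
  => ( x + x ) <= 1
stmt 1: x := 9 - x  -- replace 2 occurrence(s) of x with (9 - x)
  => ( ( 9 - x ) + ( 9 - x ) ) <= 1

Answer: ( ( 9 - x ) + ( 9 - x ) ) <= 1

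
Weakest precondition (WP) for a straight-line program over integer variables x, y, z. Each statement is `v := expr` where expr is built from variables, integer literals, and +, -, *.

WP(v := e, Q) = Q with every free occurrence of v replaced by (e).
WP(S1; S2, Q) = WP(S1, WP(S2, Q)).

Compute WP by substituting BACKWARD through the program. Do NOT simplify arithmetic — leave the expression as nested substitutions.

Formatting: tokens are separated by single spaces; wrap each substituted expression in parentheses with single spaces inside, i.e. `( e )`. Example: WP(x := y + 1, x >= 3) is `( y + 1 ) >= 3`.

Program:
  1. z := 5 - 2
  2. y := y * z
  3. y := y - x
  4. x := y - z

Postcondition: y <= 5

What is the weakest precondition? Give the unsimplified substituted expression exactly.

Answer: ( ( y * ( 5 - 2 ) ) - x ) <= 5

Derivation:
post: y <= 5
stmt 4: x := y - z  -- replace 0 occurrence(s) of x with (y - z)
  => y <= 5
stmt 3: y := y - x  -- replace 1 occurrence(s) of y with (y - x)
  => ( y - x ) <= 5
stmt 2: y := y * z  -- replace 1 occurrence(s) of y with (y * z)
  => ( ( y * z ) - x ) <= 5
stmt 1: z := 5 - 2  -- replace 1 occurrence(s) of z with (5 - 2)
  => ( ( y * ( 5 - 2 ) ) - x ) <= 5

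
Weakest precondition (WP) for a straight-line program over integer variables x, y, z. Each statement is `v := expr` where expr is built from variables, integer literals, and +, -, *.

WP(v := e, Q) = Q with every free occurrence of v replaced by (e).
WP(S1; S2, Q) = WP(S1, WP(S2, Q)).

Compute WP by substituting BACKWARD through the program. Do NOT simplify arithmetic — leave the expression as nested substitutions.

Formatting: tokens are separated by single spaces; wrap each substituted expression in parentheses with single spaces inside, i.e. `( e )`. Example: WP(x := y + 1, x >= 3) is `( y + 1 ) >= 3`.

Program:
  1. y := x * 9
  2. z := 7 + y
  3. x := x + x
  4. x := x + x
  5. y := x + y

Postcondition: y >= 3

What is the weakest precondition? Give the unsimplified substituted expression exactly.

Answer: ( ( ( x + x ) + ( x + x ) ) + ( x * 9 ) ) >= 3

Derivation:
post: y >= 3
stmt 5: y := x + y  -- replace 1 occurrence(s) of y with (x + y)
  => ( x + y ) >= 3
stmt 4: x := x + x  -- replace 1 occurrence(s) of x with (x + x)
  => ( ( x + x ) + y ) >= 3
stmt 3: x := x + x  -- replace 2 occurrence(s) of x with (x + x)
  => ( ( ( x + x ) + ( x + x ) ) + y ) >= 3
stmt 2: z := 7 + y  -- replace 0 occurrence(s) of z with (7 + y)
  => ( ( ( x + x ) + ( x + x ) ) + y ) >= 3
stmt 1: y := x * 9  -- replace 1 occurrence(s) of y with (x * 9)
  => ( ( ( x + x ) + ( x + x ) ) + ( x * 9 ) ) >= 3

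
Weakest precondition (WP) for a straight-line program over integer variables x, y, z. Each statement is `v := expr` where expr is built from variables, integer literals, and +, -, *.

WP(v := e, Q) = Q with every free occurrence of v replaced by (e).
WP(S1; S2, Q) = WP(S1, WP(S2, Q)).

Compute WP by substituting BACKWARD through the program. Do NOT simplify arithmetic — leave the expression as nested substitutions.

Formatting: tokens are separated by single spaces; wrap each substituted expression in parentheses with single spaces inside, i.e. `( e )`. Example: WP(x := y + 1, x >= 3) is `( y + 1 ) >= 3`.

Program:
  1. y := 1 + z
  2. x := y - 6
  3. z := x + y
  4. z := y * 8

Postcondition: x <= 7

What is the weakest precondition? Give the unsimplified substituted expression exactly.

post: x <= 7
stmt 4: z := y * 8  -- replace 0 occurrence(s) of z with (y * 8)
  => x <= 7
stmt 3: z := x + y  -- replace 0 occurrence(s) of z with (x + y)
  => x <= 7
stmt 2: x := y - 6  -- replace 1 occurrence(s) of x with (y - 6)
  => ( y - 6 ) <= 7
stmt 1: y := 1 + z  -- replace 1 occurrence(s) of y with (1 + z)
  => ( ( 1 + z ) - 6 ) <= 7

Answer: ( ( 1 + z ) - 6 ) <= 7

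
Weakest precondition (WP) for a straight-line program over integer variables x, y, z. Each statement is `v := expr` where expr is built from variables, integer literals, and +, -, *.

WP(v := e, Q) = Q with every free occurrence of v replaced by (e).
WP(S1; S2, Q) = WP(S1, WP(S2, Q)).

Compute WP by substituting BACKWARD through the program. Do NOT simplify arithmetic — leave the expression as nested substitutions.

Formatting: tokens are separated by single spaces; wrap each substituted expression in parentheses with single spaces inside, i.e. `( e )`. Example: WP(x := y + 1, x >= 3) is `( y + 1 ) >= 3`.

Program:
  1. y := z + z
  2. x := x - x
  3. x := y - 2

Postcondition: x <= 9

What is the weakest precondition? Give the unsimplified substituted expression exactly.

Answer: ( ( z + z ) - 2 ) <= 9

Derivation:
post: x <= 9
stmt 3: x := y - 2  -- replace 1 occurrence(s) of x with (y - 2)
  => ( y - 2 ) <= 9
stmt 2: x := x - x  -- replace 0 occurrence(s) of x with (x - x)
  => ( y - 2 ) <= 9
stmt 1: y := z + z  -- replace 1 occurrence(s) of y with (z + z)
  => ( ( z + z ) - 2 ) <= 9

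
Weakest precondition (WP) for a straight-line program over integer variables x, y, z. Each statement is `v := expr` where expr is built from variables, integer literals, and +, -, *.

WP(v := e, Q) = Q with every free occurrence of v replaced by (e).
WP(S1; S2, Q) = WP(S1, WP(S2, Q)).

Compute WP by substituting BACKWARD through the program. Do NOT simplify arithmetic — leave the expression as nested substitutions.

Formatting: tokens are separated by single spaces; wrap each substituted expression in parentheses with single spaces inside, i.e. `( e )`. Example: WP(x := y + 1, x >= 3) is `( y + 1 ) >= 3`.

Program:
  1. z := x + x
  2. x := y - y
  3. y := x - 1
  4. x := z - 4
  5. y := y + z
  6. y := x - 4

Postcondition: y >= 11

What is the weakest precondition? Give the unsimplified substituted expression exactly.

post: y >= 11
stmt 6: y := x - 4  -- replace 1 occurrence(s) of y with (x - 4)
  => ( x - 4 ) >= 11
stmt 5: y := y + z  -- replace 0 occurrence(s) of y with (y + z)
  => ( x - 4 ) >= 11
stmt 4: x := z - 4  -- replace 1 occurrence(s) of x with (z - 4)
  => ( ( z - 4 ) - 4 ) >= 11
stmt 3: y := x - 1  -- replace 0 occurrence(s) of y with (x - 1)
  => ( ( z - 4 ) - 4 ) >= 11
stmt 2: x := y - y  -- replace 0 occurrence(s) of x with (y - y)
  => ( ( z - 4 ) - 4 ) >= 11
stmt 1: z := x + x  -- replace 1 occurrence(s) of z with (x + x)
  => ( ( ( x + x ) - 4 ) - 4 ) >= 11

Answer: ( ( ( x + x ) - 4 ) - 4 ) >= 11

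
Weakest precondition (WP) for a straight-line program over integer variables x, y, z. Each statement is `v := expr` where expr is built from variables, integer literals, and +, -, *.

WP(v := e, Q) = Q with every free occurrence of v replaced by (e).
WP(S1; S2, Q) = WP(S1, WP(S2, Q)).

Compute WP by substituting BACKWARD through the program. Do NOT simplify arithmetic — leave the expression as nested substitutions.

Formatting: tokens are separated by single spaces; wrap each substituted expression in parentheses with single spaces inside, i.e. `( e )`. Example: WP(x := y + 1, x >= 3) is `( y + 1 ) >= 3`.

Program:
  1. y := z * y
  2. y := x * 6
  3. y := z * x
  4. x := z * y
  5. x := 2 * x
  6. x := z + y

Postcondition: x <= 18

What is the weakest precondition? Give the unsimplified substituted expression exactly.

post: x <= 18
stmt 6: x := z + y  -- replace 1 occurrence(s) of x with (z + y)
  => ( z + y ) <= 18
stmt 5: x := 2 * x  -- replace 0 occurrence(s) of x with (2 * x)
  => ( z + y ) <= 18
stmt 4: x := z * y  -- replace 0 occurrence(s) of x with (z * y)
  => ( z + y ) <= 18
stmt 3: y := z * x  -- replace 1 occurrence(s) of y with (z * x)
  => ( z + ( z * x ) ) <= 18
stmt 2: y := x * 6  -- replace 0 occurrence(s) of y with (x * 6)
  => ( z + ( z * x ) ) <= 18
stmt 1: y := z * y  -- replace 0 occurrence(s) of y with (z * y)
  => ( z + ( z * x ) ) <= 18

Answer: ( z + ( z * x ) ) <= 18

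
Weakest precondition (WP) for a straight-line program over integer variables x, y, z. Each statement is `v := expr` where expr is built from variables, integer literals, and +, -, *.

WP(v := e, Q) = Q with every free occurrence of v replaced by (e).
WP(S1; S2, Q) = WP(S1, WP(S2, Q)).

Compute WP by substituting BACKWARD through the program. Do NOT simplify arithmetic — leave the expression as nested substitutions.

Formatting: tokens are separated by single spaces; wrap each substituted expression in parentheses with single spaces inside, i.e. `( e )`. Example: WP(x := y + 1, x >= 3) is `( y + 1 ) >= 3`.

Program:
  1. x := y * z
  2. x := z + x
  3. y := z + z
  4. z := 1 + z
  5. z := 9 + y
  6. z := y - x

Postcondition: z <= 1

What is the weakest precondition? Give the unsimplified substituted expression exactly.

post: z <= 1
stmt 6: z := y - x  -- replace 1 occurrence(s) of z with (y - x)
  => ( y - x ) <= 1
stmt 5: z := 9 + y  -- replace 0 occurrence(s) of z with (9 + y)
  => ( y - x ) <= 1
stmt 4: z := 1 + z  -- replace 0 occurrence(s) of z with (1 + z)
  => ( y - x ) <= 1
stmt 3: y := z + z  -- replace 1 occurrence(s) of y with (z + z)
  => ( ( z + z ) - x ) <= 1
stmt 2: x := z + x  -- replace 1 occurrence(s) of x with (z + x)
  => ( ( z + z ) - ( z + x ) ) <= 1
stmt 1: x := y * z  -- replace 1 occurrence(s) of x with (y * z)
  => ( ( z + z ) - ( z + ( y * z ) ) ) <= 1

Answer: ( ( z + z ) - ( z + ( y * z ) ) ) <= 1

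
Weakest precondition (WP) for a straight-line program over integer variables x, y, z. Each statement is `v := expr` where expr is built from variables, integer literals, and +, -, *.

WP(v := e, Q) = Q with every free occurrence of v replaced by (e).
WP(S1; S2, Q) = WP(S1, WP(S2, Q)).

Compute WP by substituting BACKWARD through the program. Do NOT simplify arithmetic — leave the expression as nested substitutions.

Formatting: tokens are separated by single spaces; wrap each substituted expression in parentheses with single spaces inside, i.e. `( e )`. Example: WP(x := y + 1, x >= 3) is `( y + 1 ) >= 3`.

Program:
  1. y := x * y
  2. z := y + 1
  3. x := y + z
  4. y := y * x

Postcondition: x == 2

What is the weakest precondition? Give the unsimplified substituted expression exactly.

Answer: ( ( x * y ) + ( ( x * y ) + 1 ) ) == 2

Derivation:
post: x == 2
stmt 4: y := y * x  -- replace 0 occurrence(s) of y with (y * x)
  => x == 2
stmt 3: x := y + z  -- replace 1 occurrence(s) of x with (y + z)
  => ( y + z ) == 2
stmt 2: z := y + 1  -- replace 1 occurrence(s) of z with (y + 1)
  => ( y + ( y + 1 ) ) == 2
stmt 1: y := x * y  -- replace 2 occurrence(s) of y with (x * y)
  => ( ( x * y ) + ( ( x * y ) + 1 ) ) == 2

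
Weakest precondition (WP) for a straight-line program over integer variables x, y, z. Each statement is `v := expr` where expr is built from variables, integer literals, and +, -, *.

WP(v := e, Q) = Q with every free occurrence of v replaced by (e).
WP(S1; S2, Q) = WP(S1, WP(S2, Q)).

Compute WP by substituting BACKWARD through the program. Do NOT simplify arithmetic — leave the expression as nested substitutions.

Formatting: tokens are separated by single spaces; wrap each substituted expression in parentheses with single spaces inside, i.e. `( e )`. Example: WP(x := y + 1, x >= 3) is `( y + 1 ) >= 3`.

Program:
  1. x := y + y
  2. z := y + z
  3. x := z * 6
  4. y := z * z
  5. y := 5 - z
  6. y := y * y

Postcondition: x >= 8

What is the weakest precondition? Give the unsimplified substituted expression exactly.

post: x >= 8
stmt 6: y := y * y  -- replace 0 occurrence(s) of y with (y * y)
  => x >= 8
stmt 5: y := 5 - z  -- replace 0 occurrence(s) of y with (5 - z)
  => x >= 8
stmt 4: y := z * z  -- replace 0 occurrence(s) of y with (z * z)
  => x >= 8
stmt 3: x := z * 6  -- replace 1 occurrence(s) of x with (z * 6)
  => ( z * 6 ) >= 8
stmt 2: z := y + z  -- replace 1 occurrence(s) of z with (y + z)
  => ( ( y + z ) * 6 ) >= 8
stmt 1: x := y + y  -- replace 0 occurrence(s) of x with (y + y)
  => ( ( y + z ) * 6 ) >= 8

Answer: ( ( y + z ) * 6 ) >= 8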